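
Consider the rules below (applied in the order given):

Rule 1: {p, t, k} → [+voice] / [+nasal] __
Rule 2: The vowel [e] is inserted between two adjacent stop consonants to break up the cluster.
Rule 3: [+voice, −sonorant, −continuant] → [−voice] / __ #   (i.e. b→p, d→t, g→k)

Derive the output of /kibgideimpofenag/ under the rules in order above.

kibegideimbofenak

Rule 1 (post-nasal voicing): /p/ is a voiceless stop immediately after the nasal /m/, so it voices to [b]. /kibgideimpofenag/ → kibgideimbofenag.
Rule 2 (stop-cluster e-epenthesis): /b/ and /g/ form a stop–stop cluster, so [e] is inserted between them. /kibgideimbofenag/ → kibegideimbofenag.
Rule 3 (final devoicing): /g/ is a voiced stop in word-final position, so it devoices to [k]. /kibegideimbofenag/ → kibegideimbofenak.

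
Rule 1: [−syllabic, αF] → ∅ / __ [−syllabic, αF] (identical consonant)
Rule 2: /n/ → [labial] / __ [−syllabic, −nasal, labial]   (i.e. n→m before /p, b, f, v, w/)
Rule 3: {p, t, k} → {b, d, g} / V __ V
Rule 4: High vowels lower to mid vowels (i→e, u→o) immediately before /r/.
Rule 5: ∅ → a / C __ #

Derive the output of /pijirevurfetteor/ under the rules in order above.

Rule 1 (degemination): /tt/ is a geminate; the first /t/ deletes. /pijirevurfetteor/ → pijirevurfeteor.
Rule 2 (nasal place assimilation): no segment meets the environment; /pijirevurfeteor/ is unchanged.
Rule 3 (intervocalic voicing): /t/ is a voiceless stop between vowels /e/ and /e/, so it voices to [d]. /pijirevurfeteor/ → pijirevurfedeor.
Rule 4 (pre-rhotic lowering): /i/ is a high vowel immediately before /r/, so it lowers to [e]. /u/ is a high vowel immediately before /r/, so it lowers to [o]. /pijirevurfedeor/ → pijerevorfedeor.
Rule 5 (final a-epenthesis): the form ends in the consonant /r/, so [a] is inserted word-finally. /pijerevorfedeor/ → pijerevorfedeora.

pijerevorfedeora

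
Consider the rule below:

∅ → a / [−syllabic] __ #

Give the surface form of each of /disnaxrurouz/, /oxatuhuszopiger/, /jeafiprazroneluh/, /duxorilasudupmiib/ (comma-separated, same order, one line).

/disnaxrurouz/: the form ends in the consonant /z/, so [a] is inserted word-finally. → [disnaxrurouza].
/oxatuhuszopiger/: the form ends in the consonant /r/, so [a] is inserted word-finally. → [oxatuhuszopigera].
/jeafiprazroneluh/: the form ends in the consonant /h/, so [a] is inserted word-finally. → [jeafiprazroneluha].
/duxorilasudupmiib/: the form ends in the consonant /b/, so [a] is inserted word-finally. → [duxorilasudupmiiba].

disnaxrurouza, oxatuhuszopigera, jeafiprazroneluha, duxorilasudupmiiba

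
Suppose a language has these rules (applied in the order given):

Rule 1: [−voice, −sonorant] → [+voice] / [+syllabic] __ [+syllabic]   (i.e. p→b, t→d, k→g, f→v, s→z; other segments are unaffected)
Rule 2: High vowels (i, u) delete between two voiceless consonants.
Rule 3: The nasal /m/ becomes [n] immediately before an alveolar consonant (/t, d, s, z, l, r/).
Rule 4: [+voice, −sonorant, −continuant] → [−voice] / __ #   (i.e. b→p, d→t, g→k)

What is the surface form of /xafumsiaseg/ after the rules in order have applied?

xavunsiazek

Rule 1 (intervocalic voicing): /f/ is a voiceless obstruent between vowels /a/ and /u/, so it voices to [v]. /s/ is a voiceless obstruent between vowels /a/ and /e/, so it voices to [z]. /xafumsiaseg/ → xavumsiazeg.
Rule 2 (high vowel syncope): no segment meets the environment; /xavumsiazeg/ is unchanged.
Rule 3 (nasal place assimilation): /m/ precedes the alveolar consonant /s/, so it assimilates in place to [n]. /xavumsiazeg/ → xavunsiazeg.
Rule 4 (final devoicing): /g/ is a voiced stop in word-final position, so it devoices to [k]. /xavunsiazeg/ → xavunsiazek.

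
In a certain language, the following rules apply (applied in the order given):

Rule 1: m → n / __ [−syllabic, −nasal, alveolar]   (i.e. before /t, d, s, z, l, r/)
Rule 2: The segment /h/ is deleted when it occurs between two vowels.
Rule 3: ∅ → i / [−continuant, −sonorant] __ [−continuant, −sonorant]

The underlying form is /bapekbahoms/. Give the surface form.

Rule 1 (nasal place assimilation): /m/ precedes the alveolar consonant /s/, so it assimilates in place to [n]. /bapekbahoms/ → bapekbahons.
Rule 2 (intervocalic h-deletion): /h/ occurs between vowels /a/ and /o/, so it deletes. /bapekbahons/ → bapekbaons.
Rule 3 (stop-cluster i-epenthesis): /k/ and /b/ form a stop–stop cluster, so [i] is inserted between them. /bapekbaons/ → bapekibaons.

bapekibaons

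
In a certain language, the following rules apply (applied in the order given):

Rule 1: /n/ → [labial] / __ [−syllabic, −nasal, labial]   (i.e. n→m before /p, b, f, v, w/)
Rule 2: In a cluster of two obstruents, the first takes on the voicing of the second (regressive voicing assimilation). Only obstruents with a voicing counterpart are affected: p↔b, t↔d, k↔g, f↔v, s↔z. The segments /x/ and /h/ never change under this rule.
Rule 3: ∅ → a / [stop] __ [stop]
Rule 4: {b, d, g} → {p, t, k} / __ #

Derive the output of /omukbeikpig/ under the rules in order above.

omugabeikapik

Rule 1 (nasal place assimilation): no segment meets the environment; /omukbeikpig/ is unchanged.
Rule 2 (regressive voicing assimilation): /k/ precedes the voiced obstruent /b/, so it voices to [g] by assimilation. /omukbeikpig/ → omugbeikpig.
Rule 3 (stop-cluster a-epenthesis): /g/ and /b/ form a stop–stop cluster, so [a] is inserted between them. /k/ and /p/ form a stop–stop cluster, so [a] is inserted between them. /omugbeikpig/ → omugabeikapig.
Rule 4 (final devoicing): /g/ is a voiced stop in word-final position, so it devoices to [k]. /omugabeikapig/ → omugabeikapik.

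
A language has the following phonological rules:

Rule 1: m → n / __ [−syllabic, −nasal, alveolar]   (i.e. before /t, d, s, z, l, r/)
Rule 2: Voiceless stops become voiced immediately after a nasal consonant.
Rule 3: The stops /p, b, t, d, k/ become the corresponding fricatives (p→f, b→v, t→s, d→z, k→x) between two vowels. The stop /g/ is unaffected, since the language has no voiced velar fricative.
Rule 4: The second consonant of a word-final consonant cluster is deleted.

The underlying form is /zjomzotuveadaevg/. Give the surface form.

zjonzosuveazaev

Rule 1 (nasal place assimilation): /m/ precedes the alveolar consonant /z/, so it assimilates in place to [n]. /zjomzotuveadaevg/ → zjonzotuveadaevg.
Rule 2 (post-nasal voicing): no segment meets the environment; /zjonzotuveadaevg/ is unchanged.
Rule 3 (intervocalic spirantization): /t/ is a stop between vowels /o/ and /u/, so it spirantizes to the fricative [s]. /d/ is a stop between vowels /a/ and /a/, so it spirantizes to the fricative [z]. /zjonzotuveadaevg/ → zjonzosuveazaevg.
Rule 4 (final cluster simplification): /g/ is the second consonant of a word-final cluster /vg/, so it deletes. /zjonzosuveazaevg/ → zjonzosuveazaev.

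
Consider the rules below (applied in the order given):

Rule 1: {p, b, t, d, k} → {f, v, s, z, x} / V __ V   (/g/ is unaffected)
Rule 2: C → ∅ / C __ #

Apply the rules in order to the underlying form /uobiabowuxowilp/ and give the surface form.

Rule 1 (intervocalic spirantization): /b/ is a stop between vowels /o/ and /i/, so it spirantizes to the fricative [v]. /b/ is a stop between vowels /a/ and /o/, so it spirantizes to the fricative [v]. /uobiabowuxowilp/ → uoviavowuxowilp.
Rule 2 (final cluster simplification): /p/ is the second consonant of a word-final cluster /lp/, so it deletes. /uoviavowuxowilp/ → uoviavowuxowil.

uoviavowuxowil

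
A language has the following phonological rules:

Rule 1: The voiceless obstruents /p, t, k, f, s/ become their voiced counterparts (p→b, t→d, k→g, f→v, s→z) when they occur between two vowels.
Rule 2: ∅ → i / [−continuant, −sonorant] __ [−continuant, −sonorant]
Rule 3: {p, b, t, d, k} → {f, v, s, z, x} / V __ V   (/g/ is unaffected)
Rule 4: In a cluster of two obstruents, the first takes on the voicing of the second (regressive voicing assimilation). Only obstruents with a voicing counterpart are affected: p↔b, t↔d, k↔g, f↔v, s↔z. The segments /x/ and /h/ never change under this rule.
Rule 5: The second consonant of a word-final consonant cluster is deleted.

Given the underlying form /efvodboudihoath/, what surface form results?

evvozivouzihoat

Rule 1 (intervocalic voicing): no segment meets the environment; /efvodboudihoath/ is unchanged.
Rule 2 (stop-cluster i-epenthesis): /d/ and /b/ form a stop–stop cluster, so [i] is inserted between them. /efvodboudihoath/ → efvodiboudihoath.
Rule 3 (intervocalic spirantization): /d/ is a stop between vowels /o/ and /i/, so it spirantizes to the fricative [z]. /b/ is a stop between vowels /i/ and /o/, so it spirantizes to the fricative [v]. /d/ is a stop between vowels /u/ and /i/, so it spirantizes to the fricative [z]. /efvodiboudihoath/ → efvozivouzihoath.
Rule 4 (regressive voicing assimilation): /f/ precedes the voiced obstruent /v/, so it voices to [v] by assimilation. /efvozivouzihoath/ → evvozivouzihoath.
Rule 5 (final cluster simplification): /h/ is the second consonant of a word-final cluster /th/, so it deletes. /evvozivouzihoath/ → evvozivouzihoat.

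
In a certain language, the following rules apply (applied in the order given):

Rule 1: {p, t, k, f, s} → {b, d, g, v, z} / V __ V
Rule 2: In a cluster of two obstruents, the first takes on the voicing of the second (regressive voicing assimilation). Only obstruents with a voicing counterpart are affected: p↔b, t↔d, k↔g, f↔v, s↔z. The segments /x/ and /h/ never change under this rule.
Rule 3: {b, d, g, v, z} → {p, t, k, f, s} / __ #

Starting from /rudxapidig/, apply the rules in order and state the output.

rutxabidik

Rule 1 (intervocalic voicing): /p/ is a voiceless obstruent between vowels /a/ and /i/, so it voices to [b]. /rudxapidig/ → rudxabidig.
Rule 2 (regressive voicing assimilation): /d/ precedes the voiceless obstruent /x/, so it devoices to [t] by assimilation. /rudxabidig/ → rutxabidig.
Rule 3 (final devoicing): /g/ is a voiced obstruent in word-final position, so it devoices to [k]. /rutxabidig/ → rutxabidik.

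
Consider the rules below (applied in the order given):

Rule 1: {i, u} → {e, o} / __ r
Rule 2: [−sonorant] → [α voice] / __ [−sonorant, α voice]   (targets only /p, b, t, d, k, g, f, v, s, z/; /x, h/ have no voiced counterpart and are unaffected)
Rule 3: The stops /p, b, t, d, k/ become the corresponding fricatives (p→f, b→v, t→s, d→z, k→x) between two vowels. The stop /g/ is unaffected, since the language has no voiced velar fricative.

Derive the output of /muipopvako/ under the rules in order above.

Rule 1 (pre-rhotic lowering): no segment meets the environment; /muipopvako/ is unchanged.
Rule 2 (regressive voicing assimilation): /p/ precedes the voiced obstruent /v/, so it voices to [b] by assimilation. /muipopvako/ → muipobvako.
Rule 3 (intervocalic spirantization): /p/ is a stop between vowels /i/ and /o/, so it spirantizes to the fricative [f]. /k/ is a stop between vowels /a/ and /o/, so it spirantizes to the fricative [x]. /muipobvako/ → muifobvaxo.

muifobvaxo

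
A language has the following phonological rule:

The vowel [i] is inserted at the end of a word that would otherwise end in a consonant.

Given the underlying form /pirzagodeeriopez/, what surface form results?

the form ends in the consonant /z/, so [i] is inserted word-finally.
Surface form: [pirzagodeeriopezi].

pirzagodeeriopezi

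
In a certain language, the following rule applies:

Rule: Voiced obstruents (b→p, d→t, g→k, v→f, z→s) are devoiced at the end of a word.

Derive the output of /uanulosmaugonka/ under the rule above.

uanulosmaugonka

No segment of /uanulosmaugonka/ meets the structural description of the rule, so the form surfaces unchanged.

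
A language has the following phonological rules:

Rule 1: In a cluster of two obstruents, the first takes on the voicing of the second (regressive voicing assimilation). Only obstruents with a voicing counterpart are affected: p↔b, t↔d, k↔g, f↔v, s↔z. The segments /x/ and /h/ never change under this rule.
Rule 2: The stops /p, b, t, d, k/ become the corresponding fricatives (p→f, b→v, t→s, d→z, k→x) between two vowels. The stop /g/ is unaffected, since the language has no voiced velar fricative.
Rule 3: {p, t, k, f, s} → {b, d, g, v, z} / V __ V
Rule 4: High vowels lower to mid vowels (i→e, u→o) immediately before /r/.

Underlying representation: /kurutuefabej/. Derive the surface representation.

Rule 1 (regressive voicing assimilation): no segment meets the environment; /kurutuefabej/ is unchanged.
Rule 2 (intervocalic spirantization): /t/ is a stop between vowels /u/ and /u/, so it spirantizes to the fricative [s]. /b/ is a stop between vowels /a/ and /e/, so it spirantizes to the fricative [v]. /kurutuefabej/ → kurusuefavej.
Rule 3 (intervocalic voicing): /s/ is a voiceless obstruent between vowels /u/ and /u/, so it voices to [z]. /f/ is a voiceless obstruent between vowels /e/ and /a/, so it voices to [v]. /kurusuefavej/ → kuruzuevavej.
Rule 4 (pre-rhotic lowering): /u/ is a high vowel immediately before /r/, so it lowers to [o]. /kuruzuevavej/ → koruzuevavej.

koruzuevavej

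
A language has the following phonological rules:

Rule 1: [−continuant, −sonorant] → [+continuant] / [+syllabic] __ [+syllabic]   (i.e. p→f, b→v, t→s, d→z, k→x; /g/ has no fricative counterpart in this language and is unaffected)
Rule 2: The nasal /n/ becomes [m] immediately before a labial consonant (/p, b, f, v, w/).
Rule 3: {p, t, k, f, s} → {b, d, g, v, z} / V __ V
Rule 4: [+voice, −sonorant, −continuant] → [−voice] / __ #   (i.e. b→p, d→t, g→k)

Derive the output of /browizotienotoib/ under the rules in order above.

Rule 1 (intervocalic spirantization): /t/ is a stop between vowels /o/ and /i/, so it spirantizes to the fricative [s]. /t/ is a stop between vowels /o/ and /o/, so it spirantizes to the fricative [s]. /browizotienotoib/ → browizosienosoib.
Rule 2 (nasal place assimilation): no segment meets the environment; /browizosienosoib/ is unchanged.
Rule 3 (intervocalic voicing): /s/ is a voiceless obstruent between vowels /o/ and /i/, so it voices to [z]. /s/ is a voiceless obstruent between vowels /o/ and /o/, so it voices to [z]. /browizosienosoib/ → browizozienozoib.
Rule 4 (final devoicing): /b/ is a voiced stop in word-final position, so it devoices to [p]. /browizozienozoib/ → browizozienozoip.

browizozienozoip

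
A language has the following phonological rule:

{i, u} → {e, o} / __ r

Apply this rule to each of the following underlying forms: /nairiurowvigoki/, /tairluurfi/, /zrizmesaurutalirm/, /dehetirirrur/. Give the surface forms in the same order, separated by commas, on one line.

naeriorowvigoki, taerluorfi, zrizmesaorutalerm, dehetererror

/nairiurowvigoki/: /i/ is a high vowel immediately before /r/, so it lowers to [e]. /u/ is a high vowel immediately before /r/, so it lowers to [o]. → [naeriorowvigoki].
/tairluurfi/: /i/ is a high vowel immediately before /r/, so it lowers to [e]. /u/ is a high vowel immediately before /r/, so it lowers to [o]. → [taerluorfi].
/zrizmesaurutalirm/: /u/ is a high vowel immediately before /r/, so it lowers to [o]. /i/ is a high vowel immediately before /r/, so it lowers to [e]. → [zrizmesaorutalerm].
/dehetirirrur/: /i/ is a high vowel immediately before /r/, so it lowers to [e]. /i/ is a high vowel immediately before /r/, so it lowers to [e]. /u/ is a high vowel immediately before /r/, so it lowers to [o]. → [dehetererror].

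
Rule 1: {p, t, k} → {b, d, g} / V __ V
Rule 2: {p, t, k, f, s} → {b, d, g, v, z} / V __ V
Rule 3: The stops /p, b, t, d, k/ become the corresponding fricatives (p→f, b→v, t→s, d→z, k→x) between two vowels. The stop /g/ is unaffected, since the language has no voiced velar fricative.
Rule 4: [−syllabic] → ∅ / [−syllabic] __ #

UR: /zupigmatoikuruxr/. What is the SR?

zuvigmazoigurux

Rule 1 (intervocalic voicing): /p/ is a voiceless stop between vowels /u/ and /i/, so it voices to [b]. /t/ is a voiceless stop between vowels /a/ and /o/, so it voices to [d]. /k/ is a voiceless stop between vowels /i/ and /u/, so it voices to [g]. /zupigmatoikuruxr/ → zubigmadoiguruxr.
Rule 2 (intervocalic voicing): no segment meets the environment; /zubigmadoiguruxr/ is unchanged.
Rule 3 (intervocalic spirantization): /b/ is a stop between vowels /u/ and /i/, so it spirantizes to the fricative [v]. /d/ is a stop between vowels /a/ and /o/, so it spirantizes to the fricative [z]. /zubigmadoiguruxr/ → zuvigmazoiguruxr.
Rule 4 (final cluster simplification): /r/ is the second consonant of a word-final cluster /xr/, so it deletes. /zuvigmazoiguruxr/ → zuvigmazoigurux.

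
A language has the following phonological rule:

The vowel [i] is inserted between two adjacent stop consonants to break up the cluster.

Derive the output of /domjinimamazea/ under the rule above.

domjinimamazea

No segment of /domjinimamazea/ meets the structural description of the rule, so the form surfaces unchanged.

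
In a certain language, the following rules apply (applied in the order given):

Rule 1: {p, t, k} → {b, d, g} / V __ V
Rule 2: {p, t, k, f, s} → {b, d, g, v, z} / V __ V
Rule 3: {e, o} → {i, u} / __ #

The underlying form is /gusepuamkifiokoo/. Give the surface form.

guzebuamkiviogou

Rule 1 (intervocalic voicing): /p/ is a voiceless stop between vowels /e/ and /u/, so it voices to [b]. /k/ is a voiceless stop between vowels /o/ and /o/, so it voices to [g]. /gusepuamkifiokoo/ → gusebuamkifiogoo.
Rule 2 (intervocalic voicing): /s/ is a voiceless obstruent between vowels /u/ and /e/, so it voices to [z]. /f/ is a voiceless obstruent between vowels /i/ and /i/, so it voices to [v]. /gusebuamkifiogoo/ → guzebuamkiviogoo.
Rule 3 (final vowel raising): /o/ is a mid vowel in word-final position, so it raises to [u]. /guzebuamkiviogoo/ → guzebuamkiviogou.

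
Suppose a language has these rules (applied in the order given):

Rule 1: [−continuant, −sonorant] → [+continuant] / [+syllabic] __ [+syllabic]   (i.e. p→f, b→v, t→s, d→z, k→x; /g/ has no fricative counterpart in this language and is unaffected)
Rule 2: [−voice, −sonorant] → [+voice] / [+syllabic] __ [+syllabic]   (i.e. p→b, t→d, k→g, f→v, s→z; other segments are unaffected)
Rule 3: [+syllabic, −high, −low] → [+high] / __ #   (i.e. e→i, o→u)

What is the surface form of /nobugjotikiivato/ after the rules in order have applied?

novugjozixiivazu

Rule 1 (intervocalic spirantization): /b/ is a stop between vowels /o/ and /u/, so it spirantizes to the fricative [v]. /t/ is a stop between vowels /o/ and /i/, so it spirantizes to the fricative [s]. /k/ is a stop between vowels /i/ and /i/, so it spirantizes to the fricative [x]. /t/ is a stop between vowels /a/ and /o/, so it spirantizes to the fricative [s]. /nobugjotikiivato/ → novugjosixiivaso.
Rule 2 (intervocalic voicing): /s/ is a voiceless obstruent between vowels /o/ and /i/, so it voices to [z]. /s/ is a voiceless obstruent between vowels /a/ and /o/, so it voices to [z]. /novugjosixiivaso/ → novugjozixiivazo.
Rule 3 (final vowel raising): /o/ is a mid vowel in word-final position, so it raises to [u]. /novugjozixiivazo/ → novugjozixiivazu.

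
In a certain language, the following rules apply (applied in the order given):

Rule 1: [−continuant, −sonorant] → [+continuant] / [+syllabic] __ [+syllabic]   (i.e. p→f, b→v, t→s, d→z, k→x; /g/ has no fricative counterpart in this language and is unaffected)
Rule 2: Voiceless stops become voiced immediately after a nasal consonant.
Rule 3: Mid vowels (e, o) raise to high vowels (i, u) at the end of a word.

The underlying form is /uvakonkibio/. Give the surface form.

uvaxongiviu

Rule 1 (intervocalic spirantization): /k/ is a stop between vowels /a/ and /o/, so it spirantizes to the fricative [x]. /b/ is a stop between vowels /i/ and /i/, so it spirantizes to the fricative [v]. /uvakonkibio/ → uvaxonkivio.
Rule 2 (post-nasal voicing): /k/ is a voiceless stop immediately after the nasal /n/, so it voices to [g]. /uvaxonkivio/ → uvaxongivio.
Rule 3 (final vowel raising): /o/ is a mid vowel in word-final position, so it raises to [u]. /uvaxongivio/ → uvaxongiviu.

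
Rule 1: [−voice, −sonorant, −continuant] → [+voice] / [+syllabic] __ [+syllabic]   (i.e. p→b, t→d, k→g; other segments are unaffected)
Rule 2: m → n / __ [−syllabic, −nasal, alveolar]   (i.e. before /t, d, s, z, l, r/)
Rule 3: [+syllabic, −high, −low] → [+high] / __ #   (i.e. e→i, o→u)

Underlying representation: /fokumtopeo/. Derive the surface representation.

foguntobeu

Rule 1 (intervocalic voicing): /k/ is a voiceless stop between vowels /o/ and /u/, so it voices to [g]. /p/ is a voiceless stop between vowels /o/ and /e/, so it voices to [b]. /fokumtopeo/ → fogumtobeo.
Rule 2 (nasal place assimilation): /m/ precedes the alveolar consonant /t/, so it assimilates in place to [n]. /fogumtobeo/ → foguntobeo.
Rule 3 (final vowel raising): /o/ is a mid vowel in word-final position, so it raises to [u]. /foguntobeo/ → foguntobeu.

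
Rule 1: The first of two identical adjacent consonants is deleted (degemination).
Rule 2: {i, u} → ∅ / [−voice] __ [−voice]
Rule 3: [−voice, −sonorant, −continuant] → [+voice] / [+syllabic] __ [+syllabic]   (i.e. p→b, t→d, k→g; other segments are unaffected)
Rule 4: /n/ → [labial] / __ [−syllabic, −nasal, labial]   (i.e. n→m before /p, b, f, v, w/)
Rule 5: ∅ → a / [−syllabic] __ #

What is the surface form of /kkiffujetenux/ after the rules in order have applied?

kfujedenuxa

Rule 1 (degemination): /kk/ is a geminate; the first /k/ deletes. /ff/ is a geminate; the first /f/ deletes. /kkiffujetenux/ → kifujetenux.
Rule 2 (high vowel syncope): /i/ is a high vowel flanked by voiceless consonants /k/ and /f/, so it deletes. /kifujetenux/ → kfujetenux.
Rule 3 (intervocalic voicing): /t/ is a voiceless stop between vowels /e/ and /e/, so it voices to [d]. /kfujetenux/ → kfujedenux.
Rule 4 (nasal place assimilation): no segment meets the environment; /kfujedenux/ is unchanged.
Rule 5 (final a-epenthesis): the form ends in the consonant /x/, so [a] is inserted word-finally. /kfujedenux/ → kfujedenuxa.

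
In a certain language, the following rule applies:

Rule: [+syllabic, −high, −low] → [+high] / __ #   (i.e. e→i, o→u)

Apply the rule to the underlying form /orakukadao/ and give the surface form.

Scanning /orakukadao/: /o/ at position 1 is not in the conditioning environment; /o/ is a mid vowel in word-final position, so it raises to [u].
Result: [orakukadau].

orakukadau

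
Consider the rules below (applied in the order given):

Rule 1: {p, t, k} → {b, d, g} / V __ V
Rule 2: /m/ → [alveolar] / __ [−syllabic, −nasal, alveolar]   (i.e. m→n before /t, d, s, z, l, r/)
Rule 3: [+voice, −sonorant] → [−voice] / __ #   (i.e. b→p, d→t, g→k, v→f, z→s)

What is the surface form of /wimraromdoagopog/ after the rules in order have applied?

winrarondoagobok

Rule 1 (intervocalic voicing): /p/ is a voiceless stop between vowels /o/ and /o/, so it voices to [b]. /wimraromdoagopog/ → wimraromdoagobog.
Rule 2 (nasal place assimilation): /m/ precedes the alveolar consonant /r/, so it assimilates in place to [n]. /m/ precedes the alveolar consonant /d/, so it assimilates in place to [n]. /wimraromdoagobog/ → winrarondoagobog.
Rule 3 (final devoicing): /g/ is a voiced obstruent in word-final position, so it devoices to [k]. /winrarondoagobog/ → winrarondoagobok.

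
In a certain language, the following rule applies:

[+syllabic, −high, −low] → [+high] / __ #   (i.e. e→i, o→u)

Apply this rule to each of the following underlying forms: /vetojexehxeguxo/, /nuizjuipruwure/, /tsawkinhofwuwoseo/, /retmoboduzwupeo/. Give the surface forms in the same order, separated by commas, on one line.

/vetojexehxeguxo/: /o/ is a mid vowel in word-final position, so it raises to [u]. → [vetojexehxeguxu].
/nuizjuipruwure/: /e/ is a mid vowel in word-final position, so it raises to [i]. → [nuizjuipruwuri].
/tsawkinhofwuwoseo/: /o/ is a mid vowel in word-final position, so it raises to [u]. → [tsawkinhofwuwoseu].
/retmoboduzwupeo/: /o/ is a mid vowel in word-final position, so it raises to [u]. → [retmoboduzwupeu].

vetojexehxeguxu, nuizjuipruwuri, tsawkinhofwuwoseu, retmoboduzwupeu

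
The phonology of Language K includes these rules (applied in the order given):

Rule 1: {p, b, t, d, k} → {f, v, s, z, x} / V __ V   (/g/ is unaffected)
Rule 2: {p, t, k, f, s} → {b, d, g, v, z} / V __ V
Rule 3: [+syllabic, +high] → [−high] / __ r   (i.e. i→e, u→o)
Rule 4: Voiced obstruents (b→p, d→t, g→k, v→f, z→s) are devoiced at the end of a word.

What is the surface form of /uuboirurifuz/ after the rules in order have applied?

Rule 1 (intervocalic spirantization): /b/ is a stop between vowels /u/ and /o/, so it spirantizes to the fricative [v]. /uuboirurifuz/ → uuvoirurifuz.
Rule 2 (intervocalic voicing): /f/ is a voiceless obstruent between vowels /i/ and /u/, so it voices to [v]. /uuvoirurifuz/ → uuvoirurivuz.
Rule 3 (pre-rhotic lowering): /i/ is a high vowel immediately before /r/, so it lowers to [e]. /u/ is a high vowel immediately before /r/, so it lowers to [o]. /uuvoirurivuz/ → uuvoerorivuz.
Rule 4 (final devoicing): /z/ is a voiced obstruent in word-final position, so it devoices to [s]. /uuvoerorivuz/ → uuvoerorivus.

uuvoerorivus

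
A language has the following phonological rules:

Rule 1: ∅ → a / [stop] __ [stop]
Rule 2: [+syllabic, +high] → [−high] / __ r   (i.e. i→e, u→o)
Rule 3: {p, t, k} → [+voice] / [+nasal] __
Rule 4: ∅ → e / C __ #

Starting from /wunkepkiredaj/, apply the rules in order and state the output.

wungepakeredaje

Rule 1 (stop-cluster a-epenthesis): /p/ and /k/ form a stop–stop cluster, so [a] is inserted between them. /wunkepkiredaj/ → wunkepakiredaj.
Rule 2 (pre-rhotic lowering): /i/ is a high vowel immediately before /r/, so it lowers to [e]. /wunkepakiredaj/ → wunkepakeredaj.
Rule 3 (post-nasal voicing): /k/ is a voiceless stop immediately after the nasal /n/, so it voices to [g]. /wunkepakeredaj/ → wungepakeredaj.
Rule 4 (final e-epenthesis): the form ends in the consonant /j/, so [e] is inserted word-finally. /wungepakeredaj/ → wungepakeredaje.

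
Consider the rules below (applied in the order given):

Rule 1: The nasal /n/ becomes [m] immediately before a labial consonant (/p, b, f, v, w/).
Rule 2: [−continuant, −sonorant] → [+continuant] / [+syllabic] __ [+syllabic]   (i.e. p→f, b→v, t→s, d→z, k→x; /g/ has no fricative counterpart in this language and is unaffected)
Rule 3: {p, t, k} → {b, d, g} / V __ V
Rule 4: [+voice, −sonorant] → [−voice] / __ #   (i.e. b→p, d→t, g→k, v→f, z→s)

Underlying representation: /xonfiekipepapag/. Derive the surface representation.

Rule 1 (nasal place assimilation): /n/ precedes the labial consonant /f/, so it assimilates in place to [m]. /xonfiekipepapag/ → xomfiekipepapag.
Rule 2 (intervocalic spirantization): /k/ is a stop between vowels /e/ and /i/, so it spirantizes to the fricative [x]. /p/ is a stop between vowels /i/ and /e/, so it spirantizes to the fricative [f]. /p/ is a stop between vowels /e/ and /a/, so it spirantizes to the fricative [f]. /p/ is a stop between vowels /a/ and /a/, so it spirantizes to the fricative [f]. /xomfiekipepapag/ → xomfiexifefafag.
Rule 3 (intervocalic voicing): no segment meets the environment; /xomfiexifefafag/ is unchanged.
Rule 4 (final devoicing): /g/ is a voiced obstruent in word-final position, so it devoices to [k]. /xomfiexifefafag/ → xomfiexifefafak.

xomfiexifefafak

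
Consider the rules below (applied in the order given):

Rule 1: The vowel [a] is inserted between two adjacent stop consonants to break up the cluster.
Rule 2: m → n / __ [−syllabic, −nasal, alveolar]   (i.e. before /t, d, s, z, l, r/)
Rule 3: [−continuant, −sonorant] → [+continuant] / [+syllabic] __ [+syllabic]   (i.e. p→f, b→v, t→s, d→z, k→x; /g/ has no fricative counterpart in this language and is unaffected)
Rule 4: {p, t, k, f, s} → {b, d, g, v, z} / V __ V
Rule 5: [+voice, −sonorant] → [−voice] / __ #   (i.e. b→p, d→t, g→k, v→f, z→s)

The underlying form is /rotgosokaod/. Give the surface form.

Rule 1 (stop-cluster a-epenthesis): /t/ and /g/ form a stop–stop cluster, so [a] is inserted between them. /rotgosokaod/ → rotagosokaod.
Rule 2 (nasal place assimilation): no segment meets the environment; /rotagosokaod/ is unchanged.
Rule 3 (intervocalic spirantization): /t/ is a stop between vowels /o/ and /a/, so it spirantizes to the fricative [s]. /k/ is a stop between vowels /o/ and /a/, so it spirantizes to the fricative [x]. /rotagosokaod/ → rosagosoxaod.
Rule 4 (intervocalic voicing): /s/ is a voiceless obstruent between vowels /o/ and /a/, so it voices to [z]. /s/ is a voiceless obstruent between vowels /o/ and /o/, so it voices to [z]. /rosagosoxaod/ → rozagozoxaod.
Rule 5 (final devoicing): /d/ is a voiced obstruent in word-final position, so it devoices to [t]. /rozagozoxaod/ → rozagozoxaot.

rozagozoxaot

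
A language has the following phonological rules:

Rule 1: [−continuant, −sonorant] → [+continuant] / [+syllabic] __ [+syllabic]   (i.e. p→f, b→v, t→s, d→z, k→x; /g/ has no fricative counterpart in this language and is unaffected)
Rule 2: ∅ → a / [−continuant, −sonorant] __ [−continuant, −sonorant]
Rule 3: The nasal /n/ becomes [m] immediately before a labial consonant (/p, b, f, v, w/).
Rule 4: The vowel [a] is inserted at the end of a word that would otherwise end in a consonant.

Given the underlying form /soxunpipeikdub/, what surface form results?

soxumpifeikaduba

Rule 1 (intervocalic spirantization): /p/ is a stop between vowels /i/ and /e/, so it spirantizes to the fricative [f]. /soxunpipeikdub/ → soxunpifeikdub.
Rule 2 (stop-cluster a-epenthesis): /k/ and /d/ form a stop–stop cluster, so [a] is inserted between them. /soxunpifeikdub/ → soxunpifeikadub.
Rule 3 (nasal place assimilation): /n/ precedes the labial consonant /p/, so it assimilates in place to [m]. /soxunpifeikadub/ → soxumpifeikadub.
Rule 4 (final a-epenthesis): the form ends in the consonant /b/, so [a] is inserted word-finally. /soxumpifeikadub/ → soxumpifeikaduba.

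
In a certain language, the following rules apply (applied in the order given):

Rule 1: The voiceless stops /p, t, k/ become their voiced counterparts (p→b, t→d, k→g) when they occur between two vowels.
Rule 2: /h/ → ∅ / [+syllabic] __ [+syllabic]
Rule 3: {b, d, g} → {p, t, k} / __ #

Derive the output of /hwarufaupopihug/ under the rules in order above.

Rule 1 (intervocalic voicing): /p/ is a voiceless stop between vowels /u/ and /o/, so it voices to [b]. /p/ is a voiceless stop between vowels /o/ and /i/, so it voices to [b]. /hwarufaupopihug/ → hwarufaubobihug.
Rule 2 (intervocalic h-deletion): /h/ occurs between vowels /i/ and /u/, so it deletes. /hwarufaubobihug/ → hwarufaubobiug.
Rule 3 (final devoicing): /g/ is a voiced stop in word-final position, so it devoices to [k]. /hwarufaubobiug/ → hwarufaubobiuk.

hwarufaubobiuk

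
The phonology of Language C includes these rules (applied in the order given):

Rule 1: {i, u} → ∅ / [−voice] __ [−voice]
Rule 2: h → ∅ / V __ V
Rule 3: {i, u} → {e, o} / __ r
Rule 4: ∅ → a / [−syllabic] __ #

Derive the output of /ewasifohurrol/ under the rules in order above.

Rule 1 (high vowel syncope): /i/ is a high vowel flanked by voiceless consonants /s/ and /f/, so it deletes. /ewasifohurrol/ → ewasfohurrol.
Rule 2 (intervocalic h-deletion): /h/ occurs between vowels /o/ and /u/, so it deletes. /ewasfohurrol/ → ewasfourrol.
Rule 3 (pre-rhotic lowering): /u/ is a high vowel immediately before /r/, so it lowers to [o]. /ewasfourrol/ → ewasfoorrol.
Rule 4 (final a-epenthesis): the form ends in the consonant /l/, so [a] is inserted word-finally. /ewasfoorrol/ → ewasfoorrola.

ewasfoorrola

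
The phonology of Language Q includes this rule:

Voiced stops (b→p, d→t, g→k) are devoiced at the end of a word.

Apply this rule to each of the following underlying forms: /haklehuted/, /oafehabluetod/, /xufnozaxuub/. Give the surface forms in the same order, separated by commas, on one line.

haklehutet, oafehabluetot, xufnozaxuup

/haklehuted/: /d/ is a voiced stop in word-final position, so it devoices to [t]. → [haklehutet].
/oafehabluetod/: /d/ is a voiced stop in word-final position, so it devoices to [t]. → [oafehabluetot].
/xufnozaxuub/: /b/ is a voiced stop in word-final position, so it devoices to [p]. → [xufnozaxuup].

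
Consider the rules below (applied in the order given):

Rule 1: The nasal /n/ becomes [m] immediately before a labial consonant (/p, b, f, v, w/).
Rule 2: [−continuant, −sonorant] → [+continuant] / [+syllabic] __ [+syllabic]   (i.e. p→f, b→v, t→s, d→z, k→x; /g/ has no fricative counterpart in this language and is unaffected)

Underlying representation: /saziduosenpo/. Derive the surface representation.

Rule 1 (nasal place assimilation): /n/ precedes the labial consonant /p/, so it assimilates in place to [m]. /saziduosenpo/ → saziduosempo.
Rule 2 (intervocalic spirantization): /d/ is a stop between vowels /i/ and /u/, so it spirantizes to the fricative [z]. /saziduosempo/ → sazizuosempo.

sazizuosempo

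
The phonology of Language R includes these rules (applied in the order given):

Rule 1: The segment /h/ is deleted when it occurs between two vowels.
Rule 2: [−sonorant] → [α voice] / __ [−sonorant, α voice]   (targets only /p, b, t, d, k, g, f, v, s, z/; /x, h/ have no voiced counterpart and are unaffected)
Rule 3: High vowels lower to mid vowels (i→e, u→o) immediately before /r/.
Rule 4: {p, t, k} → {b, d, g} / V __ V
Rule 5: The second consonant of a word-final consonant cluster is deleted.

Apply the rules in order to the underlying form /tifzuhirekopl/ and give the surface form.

tivzueregop

Rule 1 (intervocalic h-deletion): /h/ occurs between vowels /u/ and /i/, so it deletes. /tifzuhirekopl/ → tifzuirekopl.
Rule 2 (regressive voicing assimilation): /f/ precedes the voiced obstruent /z/, so it voices to [v] by assimilation. /tifzuirekopl/ → tivzuirekopl.
Rule 3 (pre-rhotic lowering): /i/ is a high vowel immediately before /r/, so it lowers to [e]. /tivzuirekopl/ → tivzuerekopl.
Rule 4 (intervocalic voicing): /k/ is a voiceless stop between vowels /e/ and /o/, so it voices to [g]. /tivzuerekopl/ → tivzueregopl.
Rule 5 (final cluster simplification): /l/ is the second consonant of a word-final cluster /pl/, so it deletes. /tivzueregopl/ → tivzueregop.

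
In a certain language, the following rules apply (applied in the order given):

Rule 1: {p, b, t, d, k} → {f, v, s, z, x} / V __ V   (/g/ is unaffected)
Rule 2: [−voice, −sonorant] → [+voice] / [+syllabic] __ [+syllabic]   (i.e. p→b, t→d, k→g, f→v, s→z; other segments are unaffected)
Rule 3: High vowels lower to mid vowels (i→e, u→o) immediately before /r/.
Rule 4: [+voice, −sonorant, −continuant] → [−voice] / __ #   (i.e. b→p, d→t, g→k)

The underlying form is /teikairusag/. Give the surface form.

teixaeruzak

Rule 1 (intervocalic spirantization): /k/ is a stop between vowels /i/ and /a/, so it spirantizes to the fricative [x]. /teikairusag/ → teixairusag.
Rule 2 (intervocalic voicing): /s/ is a voiceless obstruent between vowels /u/ and /a/, so it voices to [z]. /teixairusag/ → teixairuzag.
Rule 3 (pre-rhotic lowering): /i/ is a high vowel immediately before /r/, so it lowers to [e]. /teixairuzag/ → teixaeruzag.
Rule 4 (final devoicing): /g/ is a voiced stop in word-final position, so it devoices to [k]. /teixaeruzag/ → teixaeruzak.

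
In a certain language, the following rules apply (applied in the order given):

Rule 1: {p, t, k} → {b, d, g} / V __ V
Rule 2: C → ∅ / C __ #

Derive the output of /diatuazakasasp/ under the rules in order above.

Rule 1 (intervocalic voicing): /t/ is a voiceless stop between vowels /a/ and /u/, so it voices to [d]. /k/ is a voiceless stop between vowels /a/ and /a/, so it voices to [g]. /diatuazakasasp/ → diaduazagasasp.
Rule 2 (final cluster simplification): /p/ is the second consonant of a word-final cluster /sp/, so it deletes. /diaduazagasasp/ → diaduazagasas.

diaduazagasas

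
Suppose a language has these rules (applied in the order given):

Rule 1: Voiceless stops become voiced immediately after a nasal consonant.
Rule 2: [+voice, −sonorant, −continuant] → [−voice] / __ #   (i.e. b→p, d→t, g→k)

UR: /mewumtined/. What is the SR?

mewumdinet

Rule 1 (post-nasal voicing): /t/ is a voiceless stop immediately after the nasal /m/, so it voices to [d]. /mewumtined/ → mewumdined.
Rule 2 (final devoicing): /d/ is a voiced stop in word-final position, so it devoices to [t]. /mewumdined/ → mewumdinet.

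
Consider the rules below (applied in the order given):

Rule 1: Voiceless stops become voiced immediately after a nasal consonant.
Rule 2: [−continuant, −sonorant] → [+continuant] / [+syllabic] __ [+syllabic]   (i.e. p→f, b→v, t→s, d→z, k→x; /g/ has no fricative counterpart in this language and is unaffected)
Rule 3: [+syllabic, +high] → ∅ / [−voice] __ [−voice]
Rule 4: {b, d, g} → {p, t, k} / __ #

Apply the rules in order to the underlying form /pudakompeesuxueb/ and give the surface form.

puzaxombeesxuep

Rule 1 (post-nasal voicing): /p/ is a voiceless stop immediately after the nasal /m/, so it voices to [b]. /pudakompeesuxueb/ → pudakombeesuxueb.
Rule 2 (intervocalic spirantization): /d/ is a stop between vowels /u/ and /a/, so it spirantizes to the fricative [z]. /k/ is a stop between vowels /a/ and /o/, so it spirantizes to the fricative [x]. /pudakombeesuxueb/ → puzaxombeesuxueb.
Rule 3 (high vowel syncope): /u/ is a high vowel flanked by voiceless consonants /s/ and /x/, so it deletes. /puzaxombeesuxueb/ → puzaxombeesxueb.
Rule 4 (final devoicing): /b/ is a voiced stop in word-final position, so it devoices to [p]. /puzaxombeesxueb/ → puzaxombeesxuep.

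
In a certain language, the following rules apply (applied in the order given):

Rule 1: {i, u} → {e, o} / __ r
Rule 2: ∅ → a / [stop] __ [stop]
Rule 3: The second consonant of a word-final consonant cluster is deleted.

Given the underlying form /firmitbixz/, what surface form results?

Rule 1 (pre-rhotic lowering): /i/ is a high vowel immediately before /r/, so it lowers to [e]. /firmitbixz/ → fermitbixz.
Rule 2 (stop-cluster a-epenthesis): /t/ and /b/ form a stop–stop cluster, so [a] is inserted between them. /fermitbixz/ → fermitabixz.
Rule 3 (final cluster simplification): /z/ is the second consonant of a word-final cluster /xz/, so it deletes. /fermitabixz/ → fermitabix.

fermitabix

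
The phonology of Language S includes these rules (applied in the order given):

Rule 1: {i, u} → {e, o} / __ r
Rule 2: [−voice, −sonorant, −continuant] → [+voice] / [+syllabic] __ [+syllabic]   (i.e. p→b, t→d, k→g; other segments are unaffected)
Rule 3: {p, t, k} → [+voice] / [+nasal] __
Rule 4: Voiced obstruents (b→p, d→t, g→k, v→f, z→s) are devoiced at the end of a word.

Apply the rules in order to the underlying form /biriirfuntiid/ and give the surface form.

Rule 1 (pre-rhotic lowering): /i/ is a high vowel immediately before /r/, so it lowers to [e]. /i/ is a high vowel immediately before /r/, so it lowers to [e]. /biriirfuntiid/ → berierfuntiid.
Rule 2 (intervocalic voicing): no segment meets the environment; /berierfuntiid/ is unchanged.
Rule 3 (post-nasal voicing): /t/ is a voiceless stop immediately after the nasal /n/, so it voices to [d]. /berierfuntiid/ → berierfundiid.
Rule 4 (final devoicing): /d/ is a voiced obstruent in word-final position, so it devoices to [t]. /berierfundiid/ → berierfundiit.

berierfundiit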